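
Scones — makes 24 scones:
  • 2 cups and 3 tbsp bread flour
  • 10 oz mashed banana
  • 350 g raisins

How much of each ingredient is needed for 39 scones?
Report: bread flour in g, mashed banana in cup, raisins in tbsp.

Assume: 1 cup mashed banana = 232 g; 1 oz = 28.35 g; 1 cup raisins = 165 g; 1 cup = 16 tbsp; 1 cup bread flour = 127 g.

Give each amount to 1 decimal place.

bread flour: 451.4 g; mashed banana: 2.0 cup; raisins: 55.2 tbsp

Scaling factor: 39/24 = 13/8 = 1.625.
bread flour: (2 cup + 3 tbsp = 2.1875 cup) × 13/8 × 127 g/cup ≈ 451.4 g
mashed banana: 10 oz × 13/8 × 28.35 g/oz ÷ 232 g/cup ≈ 2.0 cup
raisins: 350 g × 13/8 ÷ 165 g/cup × 16 tbsp/cup ≈ 55.2 tbsp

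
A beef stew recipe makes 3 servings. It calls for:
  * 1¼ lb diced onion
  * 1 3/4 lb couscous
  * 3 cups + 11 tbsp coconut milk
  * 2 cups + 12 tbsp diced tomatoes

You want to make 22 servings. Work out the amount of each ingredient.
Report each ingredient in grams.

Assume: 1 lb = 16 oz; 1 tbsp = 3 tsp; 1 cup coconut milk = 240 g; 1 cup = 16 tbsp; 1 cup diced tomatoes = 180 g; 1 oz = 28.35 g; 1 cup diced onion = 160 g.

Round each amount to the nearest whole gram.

diced onion: 4158 g; couscous: 5821 g; coconut milk: 6490 g; diced tomatoes: 3630 g

Scaling factor: 22/3.
diced onion: 1.25 lb × 22/3 × 16 oz/lb × 28.35 g/oz = 4158 g
couscous: 1.75 lb × 22/3 × 16 oz/lb × 28.35 g/oz ≈ 5821 g
coconut milk: (3 cup + 11 tbsp = 3.6875 cup) × 22/3 × 240 g/cup = 6490 g
diced tomatoes: (2 cup + 12 tbsp = 2.75 cup) × 22/3 × 180 g/cup = 3630 g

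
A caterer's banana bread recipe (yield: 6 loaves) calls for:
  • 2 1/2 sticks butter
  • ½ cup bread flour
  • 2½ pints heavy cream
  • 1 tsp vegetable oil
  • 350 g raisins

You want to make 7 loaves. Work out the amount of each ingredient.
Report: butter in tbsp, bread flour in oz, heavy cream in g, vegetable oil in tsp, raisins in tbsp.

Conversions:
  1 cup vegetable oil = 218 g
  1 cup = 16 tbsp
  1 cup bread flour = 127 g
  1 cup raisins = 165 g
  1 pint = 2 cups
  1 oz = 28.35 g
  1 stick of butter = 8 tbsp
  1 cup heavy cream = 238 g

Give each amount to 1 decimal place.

Scaling factor: 7/6.
butter: 2.5 stick × 7/6 × 8 tbsp/stick ≈ 23.3 tbsp
bread flour: 0.5 cup × 7/6 × 127 g/cup ÷ 28.35 g/oz ≈ 2.6 oz
heavy cream: 2.5 pint × 7/6 × 2 cup/pint × 238 g/cup ≈ 1388.3 g
vegetable oil: 1 tsp × 7/6 ≈ 1.2 tsp
raisins: 350 g × 7/6 ÷ 165 g/cup × 16 tbsp/cup ≈ 39.6 tbsp

butter: 23.3 tbsp; bread flour: 2.6 oz; heavy cream: 1388.3 g; vegetable oil: 1.2 tsp; raisins: 39.6 tbsp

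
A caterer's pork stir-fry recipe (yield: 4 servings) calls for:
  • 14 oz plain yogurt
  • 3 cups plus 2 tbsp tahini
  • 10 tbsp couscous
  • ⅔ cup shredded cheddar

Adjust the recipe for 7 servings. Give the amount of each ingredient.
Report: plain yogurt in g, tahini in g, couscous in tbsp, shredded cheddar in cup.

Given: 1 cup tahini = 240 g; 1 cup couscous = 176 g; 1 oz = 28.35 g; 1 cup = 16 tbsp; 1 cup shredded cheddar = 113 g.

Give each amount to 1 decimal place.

plain yogurt: 694.6 g; tahini: 1312.5 g; couscous: 17.5 tbsp; shredded cheddar: 1.2 cup

Scaling factor: 7/4 = 1.75.
plain yogurt: 14 oz × 7/4 × 28.35 g/oz ≈ 694.6 g
tahini: (3 cup + 2 tbsp = 3.125 cup) × 7/4 × 240 g/cup = 1312.5 g
couscous: 10 tbsp × 7/4 = 17.5 tbsp
shredded cheddar: 2/3 cup × 7/4 ≈ 1.2 cup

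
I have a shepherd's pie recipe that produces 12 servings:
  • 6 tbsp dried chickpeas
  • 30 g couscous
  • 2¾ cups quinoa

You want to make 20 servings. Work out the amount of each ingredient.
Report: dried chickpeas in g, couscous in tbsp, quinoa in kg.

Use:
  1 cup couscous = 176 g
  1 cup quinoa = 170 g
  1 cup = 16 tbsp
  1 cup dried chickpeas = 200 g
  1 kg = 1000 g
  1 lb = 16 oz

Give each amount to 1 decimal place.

Scaling factor: 20/12 = 5/3.
dried chickpeas: 6 tbsp × 5/3 ÷ 16 tbsp/cup × 200 g/cup = 125.0 g
couscous: 30 g × 5/3 ÷ 176 g/cup × 16 tbsp/cup ≈ 4.5 tbsp
quinoa: 2.75 cup × 5/3 × 170 g/cup ÷ 1000 g/kg ≈ 0.8 kg

dried chickpeas: 125.0 g; couscous: 4.5 tbsp; quinoa: 0.8 kg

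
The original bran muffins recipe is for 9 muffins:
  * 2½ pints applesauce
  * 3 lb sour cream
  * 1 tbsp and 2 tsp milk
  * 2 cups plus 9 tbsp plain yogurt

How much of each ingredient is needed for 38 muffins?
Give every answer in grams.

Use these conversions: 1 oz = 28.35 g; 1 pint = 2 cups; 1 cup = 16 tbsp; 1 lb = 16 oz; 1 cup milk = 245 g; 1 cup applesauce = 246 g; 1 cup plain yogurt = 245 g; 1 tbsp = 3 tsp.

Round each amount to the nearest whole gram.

applesauce: 5193 g; sour cream: 5746 g; milk: 108 g; plain yogurt: 2651 g

Scaling factor: 38/9.
applesauce: 2.5 pint × 38/9 × 2 cup/pint × 246 g/cup ≈ 5193 g
sour cream: 3 lb × 38/9 × 16 oz/lb × 28.35 g/oz ≈ 5746 g
milk: (1 tbsp + 2 tsp = 5/3 tbsp) × 38/9 ÷ 16 tbsp/cup × 245 g/cup ≈ 108 g
plain yogurt: (2 cup + 9 tbsp = 2.5625 cup) × 38/9 × 245 g/cup ≈ 2651 g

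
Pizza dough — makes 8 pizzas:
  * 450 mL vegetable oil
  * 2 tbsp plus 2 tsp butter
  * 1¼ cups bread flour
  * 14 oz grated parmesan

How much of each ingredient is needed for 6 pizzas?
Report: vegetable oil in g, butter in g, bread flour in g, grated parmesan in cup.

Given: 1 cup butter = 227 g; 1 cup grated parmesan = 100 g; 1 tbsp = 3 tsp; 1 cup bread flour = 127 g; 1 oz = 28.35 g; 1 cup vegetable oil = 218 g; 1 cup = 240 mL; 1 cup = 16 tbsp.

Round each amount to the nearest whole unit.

vegetable oil: 307 g; butter: 28 g; bread flour: 119 g; grated parmesan: 3 cup

Scaling factor: 6/8 = 3/4 = 0.75.
vegetable oil: 450 mL × 3/4 ÷ 240 mL/cup × 218 g/cup ≈ 307 g
butter: (2 tbsp + 2 tsp = 8/3 tbsp) × 3/4 ÷ 16 tbsp/cup × 227 g/cup ≈ 28 g
bread flour: 1.25 cup × 3/4 × 127 g/cup ≈ 119 g
grated parmesan: 14 oz × 3/4 × 28.35 g/oz ÷ 100 g/cup ≈ 3 cup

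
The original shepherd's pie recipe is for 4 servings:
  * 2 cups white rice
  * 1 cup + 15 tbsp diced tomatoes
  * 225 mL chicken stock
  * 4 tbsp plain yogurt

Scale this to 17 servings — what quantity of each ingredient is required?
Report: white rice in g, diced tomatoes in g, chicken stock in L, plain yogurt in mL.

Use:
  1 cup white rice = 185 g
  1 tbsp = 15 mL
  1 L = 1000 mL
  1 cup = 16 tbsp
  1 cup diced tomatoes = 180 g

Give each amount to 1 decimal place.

Scaling factor: 17/4 = 4.25.
white rice: 2 cup × 17/4 × 185 g/cup = 1572.5 g
diced tomatoes: (1 cup + 15 tbsp = 1.9375 cup) × 17/4 × 180 g/cup ≈ 1482.2 g
chicken stock: 225 mL × 17/4 ÷ 1000 mL/L ≈ 1.0 L
plain yogurt: 4 tbsp × 17/4 × 15 mL/tbsp = 255.0 mL

white rice: 1572.5 g; diced tomatoes: 1482.2 g; chicken stock: 1.0 L; plain yogurt: 255.0 mL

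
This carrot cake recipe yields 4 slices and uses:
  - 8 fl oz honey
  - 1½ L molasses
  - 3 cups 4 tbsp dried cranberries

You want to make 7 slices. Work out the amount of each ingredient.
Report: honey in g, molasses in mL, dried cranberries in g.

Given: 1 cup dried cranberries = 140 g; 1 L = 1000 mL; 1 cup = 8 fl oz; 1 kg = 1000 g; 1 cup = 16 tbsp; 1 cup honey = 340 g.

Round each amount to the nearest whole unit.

Scaling factor: 7/4 = 1.75.
honey: 8 fl oz × 7/4 ÷ 8 fl oz/cup × 340 g/cup = 595 g
molasses: 1.5 L × 7/4 × 1000 mL/L = 2625 mL
dried cranberries: (3 cup + 4 tbsp = 3.25 cup) × 7/4 × 140 g/cup ≈ 796 g

honey: 595 g; molasses: 2625 mL; dried cranberries: 796 g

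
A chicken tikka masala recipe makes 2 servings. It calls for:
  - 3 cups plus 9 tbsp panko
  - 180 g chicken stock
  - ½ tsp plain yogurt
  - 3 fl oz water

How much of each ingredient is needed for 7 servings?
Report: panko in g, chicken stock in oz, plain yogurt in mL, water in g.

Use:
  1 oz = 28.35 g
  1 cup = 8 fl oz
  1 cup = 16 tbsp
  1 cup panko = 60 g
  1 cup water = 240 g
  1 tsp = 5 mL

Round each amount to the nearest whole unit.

panko: 748 g; chicken stock: 22 oz; plain yogurt: 9 mL; water: 315 g

Scaling factor: 7/2 = 3.5.
panko: (3 cup + 9 tbsp = 3.5625 cup) × 7/2 × 60 g/cup ≈ 748 g
chicken stock: 180 g × 7/2 ÷ 28.35 g/oz ≈ 22 oz
plain yogurt: 0.5 tsp × 7/2 × 5 mL/tsp ≈ 9 mL
water: 3 fl oz × 7/2 ÷ 8 fl oz/cup × 240 g/cup = 315 g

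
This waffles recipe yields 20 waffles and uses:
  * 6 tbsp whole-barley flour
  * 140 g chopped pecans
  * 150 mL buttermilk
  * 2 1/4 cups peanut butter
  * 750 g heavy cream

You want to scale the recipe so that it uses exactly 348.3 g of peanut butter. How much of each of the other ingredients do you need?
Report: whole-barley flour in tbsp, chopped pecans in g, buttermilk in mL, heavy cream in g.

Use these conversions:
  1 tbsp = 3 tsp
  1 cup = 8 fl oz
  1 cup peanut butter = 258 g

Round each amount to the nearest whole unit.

whole-barley flour: 4 tbsp; chopped pecans: 84 g; buttermilk: 90 mL; heavy cream: 450 g

The original recipe has 580.5 g of peanut butter, so the scaling factor is 348.3 ÷ 580.5 = 3/5 = 0.6.
whole-barley flour: 6 tbsp × 3/5 ≈ 4 tbsp
chopped pecans: 140 g × 3/5 = 84 g
buttermilk: 150 mL × 3/5 = 90 mL
heavy cream: 750 g × 3/5 = 450 g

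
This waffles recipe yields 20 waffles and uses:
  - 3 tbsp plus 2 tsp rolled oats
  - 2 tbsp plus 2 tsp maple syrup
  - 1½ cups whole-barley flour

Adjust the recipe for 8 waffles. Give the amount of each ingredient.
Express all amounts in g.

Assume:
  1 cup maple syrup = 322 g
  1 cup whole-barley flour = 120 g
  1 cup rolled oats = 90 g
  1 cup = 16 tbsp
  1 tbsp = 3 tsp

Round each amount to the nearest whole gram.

Scaling factor: 8/20 = 2/5 = 0.4.
rolled oats: (3 tbsp + 2 tsp = 11/3 tbsp) × 2/5 ÷ 16 tbsp/cup × 90 g/cup ≈ 8 g
maple syrup: (2 tbsp + 2 tsp = 8/3 tbsp) × 2/5 ÷ 16 tbsp/cup × 322 g/cup ≈ 21 g
whole-barley flour: 1.5 cup × 2/5 × 120 g/cup = 72 g

rolled oats: 8 g; maple syrup: 21 g; whole-barley flour: 72 g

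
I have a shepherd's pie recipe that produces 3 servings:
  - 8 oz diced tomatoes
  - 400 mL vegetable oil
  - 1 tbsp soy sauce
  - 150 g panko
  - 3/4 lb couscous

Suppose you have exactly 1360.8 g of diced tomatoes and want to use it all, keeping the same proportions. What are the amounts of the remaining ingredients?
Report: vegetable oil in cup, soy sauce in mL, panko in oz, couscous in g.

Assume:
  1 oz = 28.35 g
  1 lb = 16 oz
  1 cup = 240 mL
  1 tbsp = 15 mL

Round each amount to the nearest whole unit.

vegetable oil: 10 cup; soy sauce: 90 mL; panko: 32 oz; couscous: 2041 g

The original recipe has 226.8 g of diced tomatoes, so the scaling factor is 1360.8 ÷ 226.8 = 6.
vegetable oil: 400 mL × 6 ÷ 240 mL/cup = 10 cup
soy sauce: 1 tbsp × 6 × 15 mL/tbsp = 90 mL
panko: 150 g × 6 ÷ 28.35 g/oz ≈ 32 oz
couscous: 0.75 lb × 6 × 16 oz/lb × 28.35 g/oz ≈ 2041 g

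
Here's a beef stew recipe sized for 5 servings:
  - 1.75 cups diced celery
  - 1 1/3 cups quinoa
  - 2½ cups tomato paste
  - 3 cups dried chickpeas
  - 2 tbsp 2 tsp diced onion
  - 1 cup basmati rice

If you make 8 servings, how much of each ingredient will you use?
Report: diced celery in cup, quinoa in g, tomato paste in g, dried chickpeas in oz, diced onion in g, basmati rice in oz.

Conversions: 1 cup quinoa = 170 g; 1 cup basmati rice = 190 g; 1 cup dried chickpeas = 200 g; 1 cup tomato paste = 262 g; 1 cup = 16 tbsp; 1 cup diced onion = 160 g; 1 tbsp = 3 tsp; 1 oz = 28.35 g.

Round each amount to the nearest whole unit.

diced celery: 3 cup; quinoa: 363 g; tomato paste: 1048 g; dried chickpeas: 34 oz; diced onion: 43 g; basmati rice: 11 oz

Scaling factor: 8/5 = 1.6.
diced celery: 1.75 cup × 8/5 ≈ 3 cup
quinoa: 4/3 cup × 8/5 × 170 g/cup ≈ 363 g
tomato paste: 2.5 cup × 8/5 × 262 g/cup = 1048 g
dried chickpeas: 3 cup × 8/5 × 200 g/cup ÷ 28.35 g/oz ≈ 34 oz
diced onion: (2 tbsp + 2 tsp = 8/3 tbsp) × 8/5 ÷ 16 tbsp/cup × 160 g/cup ≈ 43 g
basmati rice: 1 cup × 8/5 × 190 g/cup ÷ 28.35 g/oz ≈ 11 oz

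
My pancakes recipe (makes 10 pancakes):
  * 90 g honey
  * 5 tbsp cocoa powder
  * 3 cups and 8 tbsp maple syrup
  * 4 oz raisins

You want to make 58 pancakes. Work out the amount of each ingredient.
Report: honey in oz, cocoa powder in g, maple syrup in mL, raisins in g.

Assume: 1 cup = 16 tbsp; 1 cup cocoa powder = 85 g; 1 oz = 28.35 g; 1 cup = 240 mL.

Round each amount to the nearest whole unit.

Scaling factor: 58/10 = 29/5 = 5.8.
honey: 90 g × 29/5 ÷ 28.35 g/oz ≈ 18 oz
cocoa powder: 5 tbsp × 29/5 ÷ 16 tbsp/cup × 85 g/cup ≈ 154 g
maple syrup: (3 cup + 8 tbsp = 3.5 cup) × 29/5 × 240 mL/cup = 4872 mL
raisins: 4 oz × 29/5 × 28.35 g/oz ≈ 658 g

honey: 18 oz; cocoa powder: 154 g; maple syrup: 4872 mL; raisins: 658 g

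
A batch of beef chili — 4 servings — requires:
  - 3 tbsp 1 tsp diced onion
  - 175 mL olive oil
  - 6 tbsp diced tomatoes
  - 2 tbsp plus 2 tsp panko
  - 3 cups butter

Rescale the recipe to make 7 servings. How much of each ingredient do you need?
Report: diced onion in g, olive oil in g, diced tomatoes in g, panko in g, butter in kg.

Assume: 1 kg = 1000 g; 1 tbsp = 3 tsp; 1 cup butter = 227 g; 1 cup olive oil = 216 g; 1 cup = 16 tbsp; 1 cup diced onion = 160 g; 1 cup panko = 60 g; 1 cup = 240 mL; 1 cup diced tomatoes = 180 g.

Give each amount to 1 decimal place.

Scaling factor: 7/4 = 1.75.
diced onion: (3 tbsp + 1 tsp = 10/3 tbsp) × 7/4 ÷ 16 tbsp/cup × 160 g/cup ≈ 58.3 g
olive oil: 175 mL × 7/4 ÷ 240 mL/cup × 216 g/cup ≈ 275.6 g
diced tomatoes: 6 tbsp × 7/4 ÷ 16 tbsp/cup × 180 g/cup ≈ 118.1 g
panko: (2 tbsp + 2 tsp = 8/3 tbsp) × 7/4 ÷ 16 tbsp/cup × 60 g/cup = 17.5 g
butter: 3 cup × 7/4 × 227 g/cup ÷ 1000 g/kg ≈ 1.2 kg

diced onion: 58.3 g; olive oil: 275.6 g; diced tomatoes: 118.1 g; panko: 17.5 g; butter: 1.2 kg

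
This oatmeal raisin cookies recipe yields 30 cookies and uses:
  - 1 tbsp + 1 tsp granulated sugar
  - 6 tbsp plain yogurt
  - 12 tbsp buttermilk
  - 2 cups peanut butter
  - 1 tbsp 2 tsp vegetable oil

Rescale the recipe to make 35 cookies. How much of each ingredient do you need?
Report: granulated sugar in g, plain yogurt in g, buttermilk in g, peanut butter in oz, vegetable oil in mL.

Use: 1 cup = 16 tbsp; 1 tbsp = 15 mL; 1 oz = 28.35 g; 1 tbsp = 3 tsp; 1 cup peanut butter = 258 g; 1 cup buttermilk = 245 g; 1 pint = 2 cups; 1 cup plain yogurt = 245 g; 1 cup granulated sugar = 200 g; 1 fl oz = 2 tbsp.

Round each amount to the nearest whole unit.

granulated sugar: 19 g; plain yogurt: 107 g; buttermilk: 214 g; peanut butter: 21 oz; vegetable oil: 29 mL

Scaling factor: 35/30 = 7/6.
granulated sugar: (1 tbsp + 1 tsp = 4/3 tbsp) × 7/6 ÷ 16 tbsp/cup × 200 g/cup ≈ 19 g
plain yogurt: 6 tbsp × 7/6 ÷ 16 tbsp/cup × 245 g/cup ≈ 107 g
buttermilk: 12 tbsp × 7/6 ÷ 16 tbsp/cup × 245 g/cup ≈ 214 g
peanut butter: 2 cup × 7/6 × 258 g/cup ÷ 28.35 g/oz ≈ 21 oz
vegetable oil: (1 tbsp + 2 tsp = 5/3 tbsp) × 7/6 × 15 mL/tbsp ≈ 29 mL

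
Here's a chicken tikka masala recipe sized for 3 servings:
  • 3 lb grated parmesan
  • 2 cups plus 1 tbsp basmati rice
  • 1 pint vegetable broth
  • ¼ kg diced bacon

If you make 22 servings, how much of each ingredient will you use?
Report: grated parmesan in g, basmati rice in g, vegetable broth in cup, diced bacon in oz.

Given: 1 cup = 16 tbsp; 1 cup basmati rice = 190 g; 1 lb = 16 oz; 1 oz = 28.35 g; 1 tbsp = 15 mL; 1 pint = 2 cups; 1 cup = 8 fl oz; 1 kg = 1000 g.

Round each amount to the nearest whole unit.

Scaling factor: 22/3.
grated parmesan: 3 lb × 22/3 × 16 oz/lb × 28.35 g/oz ≈ 9979 g
basmati rice: (2 cup + 1 tbsp = 2.0625 cup) × 22/3 × 190 g/cup ≈ 2874 g
vegetable broth: 1 pint × 22/3 × 2 cup/pint ≈ 15 cup
diced bacon: 0.25 kg × 22/3 × 1000 g/kg ÷ 28.35 g/oz ≈ 65 oz

grated parmesan: 9979 g; basmati rice: 2874 g; vegetable broth: 15 cup; diced bacon: 65 oz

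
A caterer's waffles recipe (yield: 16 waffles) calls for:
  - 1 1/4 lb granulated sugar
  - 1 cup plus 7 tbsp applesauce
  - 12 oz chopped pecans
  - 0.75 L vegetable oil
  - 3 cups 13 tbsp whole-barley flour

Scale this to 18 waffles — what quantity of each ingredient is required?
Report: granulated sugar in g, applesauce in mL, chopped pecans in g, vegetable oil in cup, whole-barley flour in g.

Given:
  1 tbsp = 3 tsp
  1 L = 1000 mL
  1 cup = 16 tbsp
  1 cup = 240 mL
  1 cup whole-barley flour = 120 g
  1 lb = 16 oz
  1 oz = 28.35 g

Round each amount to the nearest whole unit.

granulated sugar: 638 g; applesauce: 388 mL; chopped pecans: 383 g; vegetable oil: 4 cup; whole-barley flour: 515 g

Scaling factor: 18/16 = 9/8 = 1.125.
granulated sugar: 1.25 lb × 9/8 × 16 oz/lb × 28.35 g/oz ≈ 638 g
applesauce: (1 cup + 7 tbsp = 1.4375 cup) × 9/8 × 240 mL/cup ≈ 388 mL
chopped pecans: 12 oz × 9/8 × 28.35 g/oz ≈ 383 g
vegetable oil: 0.75 L × 9/8 × 1000 mL/L ÷ 240 mL/cup ≈ 4 cup
whole-barley flour: (3 cup + 13 tbsp = 3.8125 cup) × 9/8 × 120 g/cup ≈ 515 g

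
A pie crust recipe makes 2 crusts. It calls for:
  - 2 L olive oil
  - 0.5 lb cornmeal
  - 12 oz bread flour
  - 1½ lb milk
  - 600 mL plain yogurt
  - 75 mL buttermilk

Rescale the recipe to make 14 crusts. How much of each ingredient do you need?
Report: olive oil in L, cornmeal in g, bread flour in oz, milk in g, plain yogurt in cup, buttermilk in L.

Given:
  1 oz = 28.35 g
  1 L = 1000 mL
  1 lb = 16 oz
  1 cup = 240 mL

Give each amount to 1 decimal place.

Scaling factor: 14/2 = 7.
olive oil: 2 L × 7 = 14.0 L
cornmeal: 0.5 lb × 7 × 16 oz/lb × 28.35 g/oz = 1587.6 g
bread flour: 12 oz × 7 = 84.0 oz
milk: 1.5 lb × 7 × 16 oz/lb × 28.35 g/oz = 4762.8 g
plain yogurt: 600 mL × 7 ÷ 240 mL/cup = 17.5 cup
buttermilk: 75 mL × 7 ÷ 1000 mL/L ≈ 0.5 L

olive oil: 14.0 L; cornmeal: 1587.6 g; bread flour: 84.0 oz; milk: 4762.8 g; plain yogurt: 17.5 cup; buttermilk: 0.5 L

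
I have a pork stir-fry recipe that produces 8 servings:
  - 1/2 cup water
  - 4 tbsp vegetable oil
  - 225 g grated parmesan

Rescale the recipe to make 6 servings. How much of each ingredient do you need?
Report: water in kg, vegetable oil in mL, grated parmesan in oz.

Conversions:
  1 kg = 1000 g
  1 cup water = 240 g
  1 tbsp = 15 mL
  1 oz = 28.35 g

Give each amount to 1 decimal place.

Scaling factor: 6/8 = 3/4 = 0.75.
water: 0.5 cup × 3/4 × 240 g/cup ÷ 1000 g/kg ≈ 0.1 kg
vegetable oil: 4 tbsp × 3/4 × 15 mL/tbsp = 45.0 mL
grated parmesan: 225 g × 3/4 ÷ 28.35 g/oz ≈ 6.0 oz

water: 0.1 kg; vegetable oil: 45.0 mL; grated parmesan: 6.0 oz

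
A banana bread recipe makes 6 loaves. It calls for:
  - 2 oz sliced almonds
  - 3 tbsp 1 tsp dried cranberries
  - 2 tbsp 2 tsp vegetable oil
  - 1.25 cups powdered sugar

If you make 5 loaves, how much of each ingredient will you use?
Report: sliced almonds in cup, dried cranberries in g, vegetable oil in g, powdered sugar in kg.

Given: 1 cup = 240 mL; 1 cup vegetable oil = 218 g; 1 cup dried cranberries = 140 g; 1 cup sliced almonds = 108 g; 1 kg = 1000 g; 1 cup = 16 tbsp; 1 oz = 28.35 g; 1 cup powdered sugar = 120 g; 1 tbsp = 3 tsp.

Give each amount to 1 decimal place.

Scaling factor: 5/6.
sliced almonds: 2 oz × 5/6 × 28.35 g/oz ÷ 108 g/cup ≈ 0.4 cup
dried cranberries: (3 tbsp + 1 tsp = 10/3 tbsp) × 5/6 ÷ 16 tbsp/cup × 140 g/cup ≈ 24.3 g
vegetable oil: (2 tbsp + 2 tsp = 8/3 tbsp) × 5/6 ÷ 16 tbsp/cup × 218 g/cup ≈ 30.3 g
powdered sugar: 1.25 cup × 5/6 × 120 g/cup ÷ 1000 g/kg ≈ 0.1 kg

sliced almonds: 0.4 cup; dried cranberries: 24.3 g; vegetable oil: 30.3 g; powdered sugar: 0.1 kg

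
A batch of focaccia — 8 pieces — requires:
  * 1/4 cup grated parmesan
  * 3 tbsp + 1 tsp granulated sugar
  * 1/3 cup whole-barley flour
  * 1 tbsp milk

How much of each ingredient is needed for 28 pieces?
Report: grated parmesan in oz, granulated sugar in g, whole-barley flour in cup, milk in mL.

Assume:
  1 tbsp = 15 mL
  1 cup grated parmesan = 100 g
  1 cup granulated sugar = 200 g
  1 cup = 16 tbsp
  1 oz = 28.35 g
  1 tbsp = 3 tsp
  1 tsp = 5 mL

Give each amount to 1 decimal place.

Scaling factor: 28/8 = 7/2 = 3.5.
grated parmesan: 0.25 cup × 7/2 × 100 g/cup ÷ 28.35 g/oz ≈ 3.1 oz
granulated sugar: (3 tbsp + 1 tsp = 10/3 tbsp) × 7/2 ÷ 16 tbsp/cup × 200 g/cup ≈ 145.8 g
whole-barley flour: 1/3 cup × 7/2 ≈ 1.2 cup
milk: 1 tbsp × 7/2 × 15 mL/tbsp = 52.5 mL

grated parmesan: 3.1 oz; granulated sugar: 145.8 g; whole-barley flour: 1.2 cup; milk: 52.5 mL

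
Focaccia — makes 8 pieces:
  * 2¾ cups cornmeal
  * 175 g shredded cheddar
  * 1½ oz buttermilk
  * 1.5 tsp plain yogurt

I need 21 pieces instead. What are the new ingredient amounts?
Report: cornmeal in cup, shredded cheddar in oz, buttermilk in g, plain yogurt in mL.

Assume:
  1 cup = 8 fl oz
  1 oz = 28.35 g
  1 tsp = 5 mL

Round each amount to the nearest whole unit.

Scaling factor: 21/8 = 2.625.
cornmeal: 2.75 cup × 21/8 ≈ 7 cup
shredded cheddar: 175 g × 21/8 ÷ 28.35 g/oz ≈ 16 oz
buttermilk: 1.5 oz × 21/8 × 28.35 g/oz ≈ 112 g
plain yogurt: 1.5 tsp × 21/8 × 5 mL/tsp ≈ 20 mL

cornmeal: 7 cup; shredded cheddar: 16 oz; buttermilk: 112 g; plain yogurt: 20 mL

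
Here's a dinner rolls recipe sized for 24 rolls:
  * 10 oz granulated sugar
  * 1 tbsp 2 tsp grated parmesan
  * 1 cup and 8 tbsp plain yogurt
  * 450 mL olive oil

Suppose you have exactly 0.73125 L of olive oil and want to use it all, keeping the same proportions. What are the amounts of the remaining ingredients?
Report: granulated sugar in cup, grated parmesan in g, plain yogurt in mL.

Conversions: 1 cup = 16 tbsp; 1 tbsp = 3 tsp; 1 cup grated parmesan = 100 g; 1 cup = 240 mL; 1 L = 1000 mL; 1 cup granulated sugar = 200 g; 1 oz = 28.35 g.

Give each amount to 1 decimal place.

granulated sugar: 2.3 cup; grated parmesan: 16.9 g; plain yogurt: 585.0 mL

The original recipe has 0.45 L of olive oil, so the scaling factor is 0.73125 ÷ 0.45 = 13/8 = 1.625.
granulated sugar: 10 oz × 13/8 × 28.35 g/oz ÷ 200 g/cup ≈ 2.3 cup
grated parmesan: (1 tbsp + 2 tsp = 5/3 tbsp) × 13/8 ÷ 16 tbsp/cup × 100 g/cup ≈ 16.9 g
plain yogurt: (1 cup + 8 tbsp = 1.5 cup) × 13/8 × 240 mL/cup = 585.0 mL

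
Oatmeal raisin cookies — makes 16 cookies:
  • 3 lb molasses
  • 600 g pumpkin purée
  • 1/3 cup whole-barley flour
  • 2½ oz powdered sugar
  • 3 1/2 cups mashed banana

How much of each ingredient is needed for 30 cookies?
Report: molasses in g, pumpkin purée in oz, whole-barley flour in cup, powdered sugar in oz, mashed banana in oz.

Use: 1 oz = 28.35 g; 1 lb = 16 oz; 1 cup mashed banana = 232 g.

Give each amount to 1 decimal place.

molasses: 2551.5 g; pumpkin purée: 39.7 oz; whole-barley flour: 0.6 cup; powdered sugar: 4.7 oz; mashed banana: 53.7 oz

Scaling factor: 30/16 = 15/8 = 1.875.
molasses: 3 lb × 15/8 × 16 oz/lb × 28.35 g/oz = 2551.5 g
pumpkin purée: 600 g × 15/8 ÷ 28.35 g/oz ≈ 39.7 oz
whole-barley flour: 1/3 cup × 15/8 ≈ 0.6 cup
powdered sugar: 2.5 oz × 15/8 ≈ 4.7 oz
mashed banana: 3.5 cup × 15/8 × 232 g/cup ÷ 28.35 g/oz ≈ 53.7 oz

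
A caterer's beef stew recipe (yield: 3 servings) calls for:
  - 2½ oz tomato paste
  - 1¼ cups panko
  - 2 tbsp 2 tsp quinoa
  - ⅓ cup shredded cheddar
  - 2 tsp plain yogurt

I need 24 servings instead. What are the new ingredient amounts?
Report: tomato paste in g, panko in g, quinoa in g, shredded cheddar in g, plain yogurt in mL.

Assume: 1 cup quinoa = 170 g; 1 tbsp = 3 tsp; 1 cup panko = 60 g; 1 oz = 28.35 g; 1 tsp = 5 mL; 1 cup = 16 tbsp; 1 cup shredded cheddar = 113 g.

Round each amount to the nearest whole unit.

Scaling factor: 24/3 = 8.
tomato paste: 2.5 oz × 8 × 28.35 g/oz = 567 g
panko: 1.25 cup × 8 × 60 g/cup = 600 g
quinoa: (2 tbsp + 2 tsp = 8/3 tbsp) × 8 ÷ 16 tbsp/cup × 170 g/cup ≈ 227 g
shredded cheddar: 1/3 cup × 8 × 113 g/cup ≈ 301 g
plain yogurt: 2 tsp × 8 × 5 mL/tsp = 80 mL

tomato paste: 567 g; panko: 600 g; quinoa: 227 g; shredded cheddar: 301 g; plain yogurt: 80 mL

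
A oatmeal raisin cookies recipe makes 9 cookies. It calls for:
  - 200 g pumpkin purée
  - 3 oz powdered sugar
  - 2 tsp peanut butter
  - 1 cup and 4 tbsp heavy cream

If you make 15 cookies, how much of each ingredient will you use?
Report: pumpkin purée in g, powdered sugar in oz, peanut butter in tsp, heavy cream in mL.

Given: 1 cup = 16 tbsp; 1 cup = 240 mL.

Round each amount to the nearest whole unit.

pumpkin purée: 333 g; powdered sugar: 5 oz; peanut butter: 3 tsp; heavy cream: 500 mL

Scaling factor: 15/9 = 5/3.
pumpkin purée: 200 g × 5/3 ≈ 333 g
powdered sugar: 3 oz × 5/3 = 5 oz
peanut butter: 2 tsp × 5/3 ≈ 3 tsp
heavy cream: (1 cup + 4 tbsp = 1.25 cup) × 5/3 × 240 mL/cup = 500 mL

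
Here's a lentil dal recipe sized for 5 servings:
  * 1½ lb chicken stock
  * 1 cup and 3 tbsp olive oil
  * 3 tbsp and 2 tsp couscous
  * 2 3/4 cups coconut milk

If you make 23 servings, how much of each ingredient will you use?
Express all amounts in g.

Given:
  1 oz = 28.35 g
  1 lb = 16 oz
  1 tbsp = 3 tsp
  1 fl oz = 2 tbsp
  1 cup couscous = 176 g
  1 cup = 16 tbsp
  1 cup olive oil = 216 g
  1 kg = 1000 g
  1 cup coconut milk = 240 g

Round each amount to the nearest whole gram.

chicken stock: 3130 g; olive oil: 1180 g; couscous: 186 g; coconut milk: 3036 g

Scaling factor: 23/5 = 4.6.
chicken stock: 1.5 lb × 23/5 × 16 oz/lb × 28.35 g/oz ≈ 3130 g
olive oil: (1 cup + 3 tbsp = 1.1875 cup) × 23/5 × 216 g/cup ≈ 1180 g
couscous: (3 tbsp + 2 tsp = 11/3 tbsp) × 23/5 ÷ 16 tbsp/cup × 176 g/cup ≈ 186 g
coconut milk: 2.75 cup × 23/5 × 240 g/cup = 3036 g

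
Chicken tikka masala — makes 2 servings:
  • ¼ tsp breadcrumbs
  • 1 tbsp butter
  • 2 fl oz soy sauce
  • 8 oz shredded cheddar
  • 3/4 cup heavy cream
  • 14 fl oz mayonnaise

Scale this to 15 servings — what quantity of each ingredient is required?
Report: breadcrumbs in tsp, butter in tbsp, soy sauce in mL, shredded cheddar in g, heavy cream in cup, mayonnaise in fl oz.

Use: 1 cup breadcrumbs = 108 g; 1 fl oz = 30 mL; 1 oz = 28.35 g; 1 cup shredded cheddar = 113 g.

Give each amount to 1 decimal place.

Scaling factor: 15/2 = 7.5.
breadcrumbs: 0.25 tsp × 15/2 ≈ 1.9 tsp
butter: 1 tbsp × 15/2 = 7.5 tbsp
soy sauce: 2 fl oz × 15/2 × 30 mL/fl oz = 450.0 mL
shredded cheddar: 8 oz × 15/2 × 28.35 g/oz = 1701.0 g
heavy cream: 0.75 cup × 15/2 ≈ 5.6 cup
mayonnaise: 14 fl oz × 15/2 = 105.0 fl oz

breadcrumbs: 1.9 tsp; butter: 7.5 tbsp; soy sauce: 450.0 mL; shredded cheddar: 1701.0 g; heavy cream: 5.6 cup; mayonnaise: 105.0 fl oz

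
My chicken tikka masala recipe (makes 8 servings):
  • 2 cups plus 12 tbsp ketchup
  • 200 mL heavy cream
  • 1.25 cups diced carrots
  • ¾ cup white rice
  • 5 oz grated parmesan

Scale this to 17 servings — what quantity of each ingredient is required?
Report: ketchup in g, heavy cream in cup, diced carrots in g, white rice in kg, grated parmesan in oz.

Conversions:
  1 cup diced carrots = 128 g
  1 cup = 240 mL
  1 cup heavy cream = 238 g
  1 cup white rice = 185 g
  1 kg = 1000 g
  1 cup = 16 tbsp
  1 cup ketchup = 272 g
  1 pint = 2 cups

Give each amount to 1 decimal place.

ketchup: 1589.5 g; heavy cream: 1.8 cup; diced carrots: 340.0 g; white rice: 0.3 kg; grated parmesan: 10.6 oz

Scaling factor: 17/8 = 2.125.
ketchup: (2 cup + 12 tbsp = 2.75 cup) × 17/8 × 272 g/cup = 1589.5 g
heavy cream: 200 mL × 17/8 ÷ 240 mL/cup ≈ 1.8 cup
diced carrots: 1.25 cup × 17/8 × 128 g/cup = 340.0 g
white rice: 0.75 cup × 17/8 × 185 g/cup ÷ 1000 g/kg ≈ 0.3 kg
grated parmesan: 5 oz × 17/8 ≈ 10.6 oz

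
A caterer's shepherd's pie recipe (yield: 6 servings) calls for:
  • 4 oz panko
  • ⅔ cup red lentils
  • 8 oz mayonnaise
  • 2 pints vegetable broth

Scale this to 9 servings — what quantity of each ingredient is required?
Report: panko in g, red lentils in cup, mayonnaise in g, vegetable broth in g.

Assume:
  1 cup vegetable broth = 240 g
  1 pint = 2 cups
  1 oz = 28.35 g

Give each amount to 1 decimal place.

panko: 170.1 g; red lentils: 1.0 cup; mayonnaise: 340.2 g; vegetable broth: 1440.0 g

Scaling factor: 9/6 = 3/2 = 1.5.
panko: 4 oz × 3/2 × 28.35 g/oz = 170.1 g
red lentils: 2/3 cup × 3/2 = 1.0 cup
mayonnaise: 8 oz × 3/2 × 28.35 g/oz = 340.2 g
vegetable broth: 2 pint × 3/2 × 2 cup/pint × 240 g/cup = 1440.0 g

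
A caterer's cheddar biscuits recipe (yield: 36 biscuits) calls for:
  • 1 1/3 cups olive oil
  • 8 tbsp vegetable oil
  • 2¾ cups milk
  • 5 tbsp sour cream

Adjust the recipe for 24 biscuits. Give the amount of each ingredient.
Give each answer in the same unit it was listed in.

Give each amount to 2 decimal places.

olive oil: 0.89 cup; vegetable oil: 5.33 tbsp; milk: 1.83 cup; sour cream: 3.33 tbsp

Scaling factor: 24/36 = 2/3.
olive oil: 4/3 cup × 2/3 ≈ 0.89 cup
vegetable oil: 8 tbsp × 2/3 ≈ 5.33 tbsp
milk: 2.75 cup × 2/3 ≈ 1.83 cup
sour cream: 5 tbsp × 2/3 ≈ 3.33 tbsp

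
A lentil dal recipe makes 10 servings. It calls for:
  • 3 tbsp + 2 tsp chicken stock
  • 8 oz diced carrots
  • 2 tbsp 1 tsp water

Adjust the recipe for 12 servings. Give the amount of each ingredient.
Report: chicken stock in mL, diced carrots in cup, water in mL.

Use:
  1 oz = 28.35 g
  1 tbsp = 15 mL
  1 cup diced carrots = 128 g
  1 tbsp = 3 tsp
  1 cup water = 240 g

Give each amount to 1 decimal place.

Scaling factor: 12/10 = 6/5 = 1.2.
chicken stock: (3 tbsp + 2 tsp = 11/3 tbsp) × 6/5 × 15 mL/tbsp = 66.0 mL
diced carrots: 8 oz × 6/5 × 28.35 g/oz ÷ 128 g/cup ≈ 2.1 cup
water: (2 tbsp + 1 tsp = 7/3 tbsp) × 6/5 × 15 mL/tbsp = 42.0 mL

chicken stock: 66.0 mL; diced carrots: 2.1 cup; water: 42.0 mL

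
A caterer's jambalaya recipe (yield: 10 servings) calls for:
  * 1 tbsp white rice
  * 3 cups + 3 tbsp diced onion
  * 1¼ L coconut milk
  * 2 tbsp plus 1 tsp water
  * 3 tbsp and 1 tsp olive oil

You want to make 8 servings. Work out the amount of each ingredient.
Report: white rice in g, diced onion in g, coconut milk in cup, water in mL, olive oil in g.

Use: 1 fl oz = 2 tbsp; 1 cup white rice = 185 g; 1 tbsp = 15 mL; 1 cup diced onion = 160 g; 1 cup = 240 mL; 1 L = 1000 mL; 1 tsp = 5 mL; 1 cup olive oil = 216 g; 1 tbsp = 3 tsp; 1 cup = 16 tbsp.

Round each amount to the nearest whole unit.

Scaling factor: 8/10 = 4/5 = 0.8.
white rice: 1 tbsp × 4/5 ÷ 16 tbsp/cup × 185 g/cup ≈ 9 g
diced onion: (3 cup + 3 tbsp = 3.1875 cup) × 4/5 × 160 g/cup = 408 g
coconut milk: 1.25 L × 4/5 × 1000 mL/L ÷ 240 mL/cup ≈ 4 cup
water: (2 tbsp + 1 tsp = 7/3 tbsp) × 4/5 × 15 mL/tbsp = 28 mL
olive oil: (3 tbsp + 1 tsp = 10/3 tbsp) × 4/5 ÷ 16 tbsp/cup × 216 g/cup = 36 g

white rice: 9 g; diced onion: 408 g; coconut milk: 4 cup; water: 28 mL; olive oil: 36 g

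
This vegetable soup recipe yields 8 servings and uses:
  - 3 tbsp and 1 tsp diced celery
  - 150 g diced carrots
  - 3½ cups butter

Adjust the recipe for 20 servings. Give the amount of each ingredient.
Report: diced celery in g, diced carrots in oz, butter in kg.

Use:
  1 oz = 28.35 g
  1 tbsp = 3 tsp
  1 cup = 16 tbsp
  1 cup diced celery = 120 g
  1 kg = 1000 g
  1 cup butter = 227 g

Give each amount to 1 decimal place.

diced celery: 62.5 g; diced carrots: 13.2 oz; butter: 2.0 kg

Scaling factor: 20/8 = 5/2 = 2.5.
diced celery: (3 tbsp + 1 tsp = 10/3 tbsp) × 5/2 ÷ 16 tbsp/cup × 120 g/cup = 62.5 g
diced carrots: 150 g × 5/2 ÷ 28.35 g/oz ≈ 13.2 oz
butter: 3.5 cup × 5/2 × 227 g/cup ÷ 1000 g/kg ≈ 2.0 kg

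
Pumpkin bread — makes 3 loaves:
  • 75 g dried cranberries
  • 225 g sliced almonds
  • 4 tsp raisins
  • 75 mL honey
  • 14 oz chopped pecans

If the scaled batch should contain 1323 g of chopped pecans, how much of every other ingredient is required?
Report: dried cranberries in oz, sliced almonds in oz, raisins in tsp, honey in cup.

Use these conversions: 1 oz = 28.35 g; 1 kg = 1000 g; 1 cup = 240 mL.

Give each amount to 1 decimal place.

dried cranberries: 8.8 oz; sliced almonds: 26.5 oz; raisins: 13.3 tsp; honey: 1.0 cup

The original recipe has 396.9 g of chopped pecans, so the scaling factor is 1323 ÷ 396.9 = 10/3.
dried cranberries: 75 g × 10/3 ÷ 28.35 g/oz ≈ 8.8 oz
sliced almonds: 225 g × 10/3 ÷ 28.35 g/oz ≈ 26.5 oz
raisins: 4 tsp × 10/3 ≈ 13.3 tsp
honey: 75 mL × 10/3 ÷ 240 mL/cup ≈ 1.0 cup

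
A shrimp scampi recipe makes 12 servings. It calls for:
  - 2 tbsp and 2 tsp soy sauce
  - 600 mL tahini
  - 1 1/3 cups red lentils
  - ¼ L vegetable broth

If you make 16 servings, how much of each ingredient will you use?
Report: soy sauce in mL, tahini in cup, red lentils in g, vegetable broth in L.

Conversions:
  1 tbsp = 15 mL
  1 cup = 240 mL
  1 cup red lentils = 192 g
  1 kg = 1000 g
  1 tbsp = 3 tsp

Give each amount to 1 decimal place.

Scaling factor: 16/12 = 4/3.
soy sauce: (2 tbsp + 2 tsp = 8/3 tbsp) × 4/3 × 15 mL/tbsp ≈ 53.3 mL
tahini: 600 mL × 4/3 ÷ 240 mL/cup ≈ 3.3 cup
red lentils: 4/3 cup × 4/3 × 192 g/cup ≈ 341.3 g
vegetable broth: 0.25 L × 4/3 ≈ 0.3 L

soy sauce: 53.3 mL; tahini: 3.3 cup; red lentils: 341.3 g; vegetable broth: 0.3 L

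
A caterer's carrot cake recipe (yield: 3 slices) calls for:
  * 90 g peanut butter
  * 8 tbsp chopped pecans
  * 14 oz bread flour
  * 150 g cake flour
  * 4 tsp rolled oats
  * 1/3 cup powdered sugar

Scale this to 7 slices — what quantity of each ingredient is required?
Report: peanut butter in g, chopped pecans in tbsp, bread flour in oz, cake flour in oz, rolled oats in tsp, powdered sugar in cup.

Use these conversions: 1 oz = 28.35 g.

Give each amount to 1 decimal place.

peanut butter: 210.0 g; chopped pecans: 18.7 tbsp; bread flour: 32.7 oz; cake flour: 12.3 oz; rolled oats: 9.3 tsp; powdered sugar: 0.8 cup

Scaling factor: 7/3.
peanut butter: 90 g × 7/3 = 210.0 g
chopped pecans: 8 tbsp × 7/3 ≈ 18.7 tbsp
bread flour: 14 oz × 7/3 ≈ 32.7 oz
cake flour: 150 g × 7/3 ÷ 28.35 g/oz ≈ 12.3 oz
rolled oats: 4 tsp × 7/3 ≈ 9.3 tsp
powdered sugar: 1/3 cup × 7/3 ≈ 0.8 cup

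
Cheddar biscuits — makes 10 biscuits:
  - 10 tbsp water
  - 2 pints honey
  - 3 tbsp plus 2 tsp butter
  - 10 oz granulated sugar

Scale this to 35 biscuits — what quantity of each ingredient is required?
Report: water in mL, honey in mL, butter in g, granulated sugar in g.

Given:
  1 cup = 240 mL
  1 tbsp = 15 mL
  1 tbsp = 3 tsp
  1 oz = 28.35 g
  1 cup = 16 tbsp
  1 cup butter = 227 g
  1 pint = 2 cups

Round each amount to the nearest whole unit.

water: 525 mL; honey: 3360 mL; butter: 182 g; granulated sugar: 992 g

Scaling factor: 35/10 = 7/2 = 3.5.
water: 10 tbsp × 7/2 × 15 mL/tbsp = 525 mL
honey: 2 pint × 7/2 × 2 cup/pint × 240 mL/cup = 3360 mL
butter: (3 tbsp + 2 tsp = 11/3 tbsp) × 7/2 ÷ 16 tbsp/cup × 227 g/cup ≈ 182 g
granulated sugar: 10 oz × 7/2 × 28.35 g/oz ≈ 992 g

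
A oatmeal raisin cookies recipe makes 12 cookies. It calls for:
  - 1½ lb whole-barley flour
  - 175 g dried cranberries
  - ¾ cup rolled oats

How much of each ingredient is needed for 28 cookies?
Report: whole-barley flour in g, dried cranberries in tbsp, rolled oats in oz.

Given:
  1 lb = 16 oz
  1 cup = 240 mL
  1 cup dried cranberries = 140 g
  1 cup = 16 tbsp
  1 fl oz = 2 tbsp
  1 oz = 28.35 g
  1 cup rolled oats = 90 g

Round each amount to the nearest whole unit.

Scaling factor: 28/12 = 7/3.
whole-barley flour: 1.5 lb × 7/3 × 16 oz/lb × 28.35 g/oz ≈ 1588 g
dried cranberries: 175 g × 7/3 ÷ 140 g/cup × 16 tbsp/cup ≈ 47 tbsp
rolled oats: 0.75 cup × 7/3 × 90 g/cup ÷ 28.35 g/oz ≈ 6 oz

whole-barley flour: 1588 g; dried cranberries: 47 tbsp; rolled oats: 6 oz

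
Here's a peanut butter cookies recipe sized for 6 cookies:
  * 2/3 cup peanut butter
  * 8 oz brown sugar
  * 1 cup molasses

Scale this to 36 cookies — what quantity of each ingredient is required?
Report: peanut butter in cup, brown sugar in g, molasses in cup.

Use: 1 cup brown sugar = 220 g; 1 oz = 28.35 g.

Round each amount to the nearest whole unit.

peanut butter: 4 cup; brown sugar: 1361 g; molasses: 6 cup

Scaling factor: 36/6 = 6.
peanut butter: 2/3 cup × 6 = 4 cup
brown sugar: 8 oz × 6 × 28.35 g/oz ≈ 1361 g
molasses: 1 cup × 6 = 6 cup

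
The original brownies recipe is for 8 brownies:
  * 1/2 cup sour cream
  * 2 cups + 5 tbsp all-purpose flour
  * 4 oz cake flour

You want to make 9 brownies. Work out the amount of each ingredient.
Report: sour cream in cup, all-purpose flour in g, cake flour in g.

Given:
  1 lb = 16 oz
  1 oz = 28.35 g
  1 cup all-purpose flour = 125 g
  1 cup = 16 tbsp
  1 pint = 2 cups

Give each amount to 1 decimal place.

Scaling factor: 9/8 = 1.125.
sour cream: 0.5 cup × 9/8 ≈ 0.6 cup
all-purpose flour: (2 cup + 5 tbsp = 2.3125 cup) × 9/8 × 125 g/cup ≈ 325.2 g
cake flour: 4 oz × 9/8 × 28.35 g/oz ≈ 127.6 g

sour cream: 0.6 cup; all-purpose flour: 325.2 g; cake flour: 127.6 g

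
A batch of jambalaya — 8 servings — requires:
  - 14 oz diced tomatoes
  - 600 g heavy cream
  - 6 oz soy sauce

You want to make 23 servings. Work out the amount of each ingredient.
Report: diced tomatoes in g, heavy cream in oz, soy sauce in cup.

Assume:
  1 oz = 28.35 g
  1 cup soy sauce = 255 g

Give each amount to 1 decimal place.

diced tomatoes: 1141.1 g; heavy cream: 60.8 oz; soy sauce: 1.9 cup

Scaling factor: 23/8 = 2.875.
diced tomatoes: 14 oz × 23/8 × 28.35 g/oz ≈ 1141.1 g
heavy cream: 600 g × 23/8 ÷ 28.35 g/oz ≈ 60.8 oz
soy sauce: 6 oz × 23/8 × 28.35 g/oz ÷ 255 g/cup ≈ 1.9 cup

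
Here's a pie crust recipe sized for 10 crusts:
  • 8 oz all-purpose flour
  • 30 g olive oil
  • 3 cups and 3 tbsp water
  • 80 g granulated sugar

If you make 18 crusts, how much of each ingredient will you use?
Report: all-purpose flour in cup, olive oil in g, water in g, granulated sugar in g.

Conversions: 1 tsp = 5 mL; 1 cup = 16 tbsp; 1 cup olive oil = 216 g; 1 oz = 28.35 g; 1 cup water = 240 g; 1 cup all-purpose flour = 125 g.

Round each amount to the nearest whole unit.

all-purpose flour: 3 cup; olive oil: 54 g; water: 1377 g; granulated sugar: 144 g

Scaling factor: 18/10 = 9/5 = 1.8.
all-purpose flour: 8 oz × 9/5 × 28.35 g/oz ÷ 125 g/cup ≈ 3 cup
olive oil: 30 g × 9/5 = 54 g
water: (3 cup + 3 tbsp = 3.1875 cup) × 9/5 × 240 g/cup = 1377 g
granulated sugar: 80 g × 9/5 = 144 g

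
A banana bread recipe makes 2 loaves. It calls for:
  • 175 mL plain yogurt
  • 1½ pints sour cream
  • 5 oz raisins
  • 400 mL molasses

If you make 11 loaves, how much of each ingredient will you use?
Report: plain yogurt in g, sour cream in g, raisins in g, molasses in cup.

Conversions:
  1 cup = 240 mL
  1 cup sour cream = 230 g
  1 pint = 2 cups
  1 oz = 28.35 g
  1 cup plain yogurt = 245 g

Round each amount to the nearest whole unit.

plain yogurt: 983 g; sour cream: 3795 g; raisins: 780 g; molasses: 9 cup

Scaling factor: 11/2 = 5.5.
plain yogurt: 175 mL × 11/2 ÷ 240 mL/cup × 245 g/cup ≈ 983 g
sour cream: 1.5 pint × 11/2 × 2 cup/pint × 230 g/cup = 3795 g
raisins: 5 oz × 11/2 × 28.35 g/oz ≈ 780 g
molasses: 400 mL × 11/2 ÷ 240 mL/cup ≈ 9 cup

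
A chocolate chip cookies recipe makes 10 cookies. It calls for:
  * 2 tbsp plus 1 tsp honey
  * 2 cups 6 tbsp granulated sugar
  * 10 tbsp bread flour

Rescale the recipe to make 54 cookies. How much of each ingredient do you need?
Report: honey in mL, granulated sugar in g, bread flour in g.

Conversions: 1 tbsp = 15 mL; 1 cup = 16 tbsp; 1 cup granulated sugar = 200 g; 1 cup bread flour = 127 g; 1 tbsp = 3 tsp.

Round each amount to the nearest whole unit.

Scaling factor: 54/10 = 27/5 = 5.4.
honey: (2 tbsp + 1 tsp = 7/3 tbsp) × 27/5 × 15 mL/tbsp = 189 mL
granulated sugar: (2 cup + 6 tbsp = 2.375 cup) × 27/5 × 200 g/cup = 2565 g
bread flour: 10 tbsp × 27/5 ÷ 16 tbsp/cup × 127 g/cup ≈ 429 g

honey: 189 mL; granulated sugar: 2565 g; bread flour: 429 g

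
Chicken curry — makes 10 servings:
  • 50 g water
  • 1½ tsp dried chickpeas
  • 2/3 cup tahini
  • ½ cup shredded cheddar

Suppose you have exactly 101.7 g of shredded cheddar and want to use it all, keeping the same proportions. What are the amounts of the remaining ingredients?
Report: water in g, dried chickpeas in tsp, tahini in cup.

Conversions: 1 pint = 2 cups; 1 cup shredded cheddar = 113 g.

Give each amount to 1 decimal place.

water: 90.0 g; dried chickpeas: 2.7 tsp; tahini: 1.2 cup

The original recipe has 56.5 g of shredded cheddar, so the scaling factor is 101.7 ÷ 56.5 = 9/5 = 1.8.
water: 50 g × 9/5 = 90.0 g
dried chickpeas: 1.5 tsp × 9/5 = 2.7 tsp
tahini: 2/3 cup × 9/5 = 1.2 cup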